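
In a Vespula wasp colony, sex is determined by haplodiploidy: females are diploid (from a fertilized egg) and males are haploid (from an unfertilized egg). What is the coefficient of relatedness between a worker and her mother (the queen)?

One meiotic link between diploid queen and diploid daughter: r = 1/2.

0.5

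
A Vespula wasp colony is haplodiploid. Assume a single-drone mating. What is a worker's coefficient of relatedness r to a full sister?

0.75

Haplodiploid full sisters inherit their father's entire haploid genome identically (contributing 1/2) and on average half of their mother's contribution (1/2 · 1/2 = 1/4); r = 1/2 + 1/4 = 3/4.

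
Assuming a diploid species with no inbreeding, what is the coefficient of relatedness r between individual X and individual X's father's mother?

Each parent–offspring link contributes a factor of 1/2, and independent paths through distinct common ancestors add.
Two parent–offspring links: r = (1/2)^2 = 1/4.

0.25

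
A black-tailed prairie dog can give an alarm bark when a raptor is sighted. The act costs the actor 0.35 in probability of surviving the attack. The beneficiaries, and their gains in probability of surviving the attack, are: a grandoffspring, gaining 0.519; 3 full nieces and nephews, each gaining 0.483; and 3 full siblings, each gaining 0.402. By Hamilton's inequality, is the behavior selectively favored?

Hamilton's rule: the trait is favored when the sum of r·B over every recipient exceeds the actor's cost C.
r to a grandoffspring = 0.25 (two parent–offspring links: r = (1/2)^2 = 1/4).
r to a full niece or nephew = 1/4 (full aunt/uncle↔niece/nephew: two paths of length 3 through the shared grandparent pair: r = 2·(1/2)^3 = 1/4).
r to a full sibling = 1/2 (full sibs share both parents — two paths of length 2: r = 2·(1/2)^2 = 1/2).
Summing one r·B term per recipient: 1·0.25·0.519 + 3·0.25·0.483 + 3·0.5·0.402 = 1.095.
1.095 > 0.35: the indirect benefit exceeds the cost.

Yes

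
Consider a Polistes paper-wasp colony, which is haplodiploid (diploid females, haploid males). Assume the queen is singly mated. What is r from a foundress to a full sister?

0.75

Haplodiploid full sisters inherit their father's entire haploid genome identically (contributing 1/2) and on average half of their mother's contribution (1/2 · 1/2 = 1/4); r = 1/2 + 1/4 = 3/4.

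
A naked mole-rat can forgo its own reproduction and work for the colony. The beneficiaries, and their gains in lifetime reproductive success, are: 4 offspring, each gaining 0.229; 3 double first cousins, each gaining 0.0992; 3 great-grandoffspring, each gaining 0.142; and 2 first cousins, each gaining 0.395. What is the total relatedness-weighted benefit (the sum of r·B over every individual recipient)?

0.6844

r to an offspring = 0.5 (one parent–offspring link: r = (1/2)^1 = 1/2).
r to a double first cousin = 0.25 (double first cousins share both grandparent pairs — four paths of length 4: r = 4·(1/2)^4 = 1/4).
r to a great-grandoffspring = 0.125 (three parent–offspring links: r = (1/2)^3 = 1/8).
r to a first cousin = 1/8 (first cousins share one grandparent pair — two paths of length 4: r = 2·(1/2)^4 = 1/8).
Summing one r·B term per recipient: 4·0.5·0.229 + 3·0.25·0.0992 + 3·0.125·0.142 + 2·0.125·0.395 = 0.6844.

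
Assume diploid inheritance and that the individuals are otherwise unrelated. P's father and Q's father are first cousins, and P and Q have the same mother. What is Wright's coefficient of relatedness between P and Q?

Wright's path rule: contributions from independent ancestry routes add.
P and Q are related in two ways: second cousins through their fathers (r = 1/32) and half-sibs through their shared mother (r = 1/4).
r = 1/32 + 1/4 = 0.28125.

0.28125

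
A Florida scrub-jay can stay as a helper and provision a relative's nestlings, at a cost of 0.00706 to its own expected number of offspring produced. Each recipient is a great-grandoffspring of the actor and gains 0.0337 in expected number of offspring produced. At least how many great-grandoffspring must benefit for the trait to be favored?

2

r to a great-grandoffspring = 1/8 (three parent–offspring links: r = (1/2)^3 = 1/8).
Hamilton's rule: n·r·B > C  ⇒  n > C/(r·B) = 0.00706/(0.125·0.0337) = 1.676.
The smallest integer exceeding 1.676 is 2.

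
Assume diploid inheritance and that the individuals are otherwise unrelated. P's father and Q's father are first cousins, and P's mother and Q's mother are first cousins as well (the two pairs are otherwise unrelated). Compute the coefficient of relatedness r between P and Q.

With two independent routes of shared ancestry, r is the sum of the two contributions.
P and Q are related in two ways: second cousins through their fathers (r = 1/32) and second cousins through their mothers (r = 1/32).
r = 1/32 + 1/32 = 0.0625.

0.0625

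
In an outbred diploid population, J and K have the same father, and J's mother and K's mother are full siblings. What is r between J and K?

0.375

Wright's path rule: contributions from independent ancestry routes add.
J and K are related in two ways: half-sibs through their shared father (r = 1/4) and first cousins through their mothers (r = 1/8).
r = 1/4 + 1/8 = 3/8 = 0.375.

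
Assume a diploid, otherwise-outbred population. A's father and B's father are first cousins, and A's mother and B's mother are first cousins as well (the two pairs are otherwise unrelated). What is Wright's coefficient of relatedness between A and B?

0.0625

Relatedness sums over independent paths through distinct common ancestors.
A and B are related in two ways: second cousins through their fathers (r = 1/32) and second cousins through their mothers (r = 1/32).
r = 1/32 + 1/32 = 0.0625.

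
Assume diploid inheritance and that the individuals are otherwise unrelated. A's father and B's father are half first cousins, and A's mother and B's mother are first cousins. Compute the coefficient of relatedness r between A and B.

Wright's path rule: contributions from independent ancestry routes add.
A and B are related in two ways: half second cousins through their fathers (r = 1/64) and second cousins through their mothers (r = 1/32).
r = 1/64 + 1/32 = 3/64 = 0.046875.

0.046875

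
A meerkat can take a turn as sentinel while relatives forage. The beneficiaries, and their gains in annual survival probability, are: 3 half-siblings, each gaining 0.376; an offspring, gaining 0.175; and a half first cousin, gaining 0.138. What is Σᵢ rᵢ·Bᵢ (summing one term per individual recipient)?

r to a half-sibling = 1/4 (half-sibs share one parent — one path of length 2: r = (1/2)^2 = 1/4).
r to an offspring = 0.5 (one parent–offspring link: r = (1/2)^1 = 1/2).
r to a half first cousin = 1/16 (half first cousins share one grandparent — one path of length 4: r = (1/2)^4 = 1/16).
Summing one r·B term per recipient: 3·0.25·0.376 + 1·0.5·0.175 + 1·0.0625·0.138 = 0.378125.

0.378125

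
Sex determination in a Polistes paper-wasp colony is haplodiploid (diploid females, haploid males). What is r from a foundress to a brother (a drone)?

0.25

Her haploid brother carries none of their father's genes and a random half of their mother's genome; that half matches the maternal half of her own genome with probability 1/2: r = 1/2 · 1/2 = 1/4.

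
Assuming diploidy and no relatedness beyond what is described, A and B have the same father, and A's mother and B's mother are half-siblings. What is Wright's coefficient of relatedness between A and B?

0.3125

Wright's path rule: contributions from independent ancestry routes add.
A and B are related in two ways: half-sibs through their shared father (r = 1/4) and half first cousins through their mothers (r = 1/16).
r = 1/4 + 1/16 = 0.3125.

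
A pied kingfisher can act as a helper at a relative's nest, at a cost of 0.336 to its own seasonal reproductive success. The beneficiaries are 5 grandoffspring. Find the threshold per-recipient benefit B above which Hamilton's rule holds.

r to a grandoffspring = 1/4 (two parent–offspring links: r = (1/2)^2 = 1/4).
Hamilton's rule with n recipients of equal r: n·r·B > C, so B > C/(n·r) = 0.336/(5·0.25) = 0.2688.

0.2688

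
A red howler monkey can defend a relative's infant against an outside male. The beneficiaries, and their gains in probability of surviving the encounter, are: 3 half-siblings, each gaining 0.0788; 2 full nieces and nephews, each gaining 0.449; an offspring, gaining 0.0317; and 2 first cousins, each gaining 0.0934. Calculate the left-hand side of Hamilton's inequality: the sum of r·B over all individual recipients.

0.3228

r to a half-sibling = 0.25 (half-sibs share one parent — one path of length 2: r = (1/2)^2 = 1/4).
r to a full niece or nephew = 1/4 (full aunt/uncle↔niece/nephew: two paths of length 3 through the shared grandparent pair: r = 2·(1/2)^3 = 1/4).
r to an offspring = 0.5 (one parent–offspring link: r = (1/2)^1 = 1/2).
r to a first cousin = 1/8 (first cousins share one grandparent pair — two paths of length 4: r = 2·(1/2)^4 = 1/8).
Summing one r·B term per recipient: 3·0.25·0.0788 + 2·0.25·0.449 + 1·0.5·0.0317 + 2·0.125·0.0934 = 0.3228.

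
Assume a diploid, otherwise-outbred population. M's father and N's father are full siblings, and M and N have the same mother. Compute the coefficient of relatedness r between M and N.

0.375

Independent pedigree routes through distinct common ancestors add.
M and N are related in two ways: first cousins through their fathers (r = 1/8) and half-sibs through their shared mother (r = 1/4).
r = 1/8 + 1/4 = 0.375.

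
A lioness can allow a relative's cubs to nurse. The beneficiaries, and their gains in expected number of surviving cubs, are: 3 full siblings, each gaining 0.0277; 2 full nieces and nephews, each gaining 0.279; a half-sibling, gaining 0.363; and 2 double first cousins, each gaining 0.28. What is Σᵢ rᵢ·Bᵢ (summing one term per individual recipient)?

0.4118

r to a full sibling = 0.5 (full sibs share both parents — two paths of length 2: r = 2·(1/2)^2 = 1/2).
r to a full niece or nephew = 1/4 (full aunt/uncle↔niece/nephew: two paths of length 3 through the shared grandparent pair: r = 2·(1/2)^3 = 1/4).
r to a half-sibling = 0.25 (half-sibs share one parent — one path of length 2: r = (1/2)^2 = 1/4).
r to a double first cousin = 0.25 (double first cousins share both grandparent pairs — four paths of length 4: r = 4·(1/2)^4 = 1/4).
Summing one r·B term per recipient: 3·0.5·0.0277 + 2·0.25·0.279 + 1·0.25·0.363 + 2·0.25·0.28 = 0.4118.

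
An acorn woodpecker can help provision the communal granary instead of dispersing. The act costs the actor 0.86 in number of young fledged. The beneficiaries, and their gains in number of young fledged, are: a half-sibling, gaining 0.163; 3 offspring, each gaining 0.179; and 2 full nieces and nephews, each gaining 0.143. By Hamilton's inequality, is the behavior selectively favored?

No

Hamilton's rule: the trait is favored when the sum of r·B over every recipient exceeds the actor's cost C.
r to a half-sibling = 1/4 (half-sibs share one parent — one path of length 2: r = (1/2)^2 = 1/4).
r to an offspring = 1/2 (one parent–offspring link: r = (1/2)^1 = 1/2).
r to a full niece or nephew = 1/4 (full aunt/uncle↔niece/nephew: two paths of length 3 through the shared grandparent pair: r = 2·(1/2)^3 = 1/4).
Summing one r·B term per recipient: 1·0.25·0.163 + 3·0.5·0.179 + 2·0.25·0.143 = 0.38075.
0.38075 < 0.86: the indirect benefit is less than the cost.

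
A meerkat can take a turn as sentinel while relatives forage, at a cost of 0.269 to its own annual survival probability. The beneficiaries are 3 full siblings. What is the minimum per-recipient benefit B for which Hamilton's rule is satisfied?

r to a full sibling = 0.5 (full sibs share both parents — two paths of length 2: r = 2·(1/2)^2 = 1/2).
Hamilton's rule with n recipients of equal r: n·r·B > C, so B > C/(n·r) = 0.269/(3·0.5) = 0.1793.

0.1793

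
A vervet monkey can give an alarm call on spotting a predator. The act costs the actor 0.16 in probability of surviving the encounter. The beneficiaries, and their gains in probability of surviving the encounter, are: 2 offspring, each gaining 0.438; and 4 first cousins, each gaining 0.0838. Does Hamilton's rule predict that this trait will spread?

Yes

Hamilton's rule: the trait is favored when the sum of r·B over every recipient exceeds the actor's cost C.
r to an offspring = 1/2 (one parent–offspring link: r = (1/2)^1 = 1/2).
r to a first cousin = 0.125 (first cousins share one grandparent pair — two paths of length 4: r = 2·(1/2)^4 = 1/8).
Summing one r·B term per recipient: 2·0.5·0.438 + 4·0.125·0.0838 = 0.4799.
0.4799 > 0.16: the indirect benefit exceeds the cost.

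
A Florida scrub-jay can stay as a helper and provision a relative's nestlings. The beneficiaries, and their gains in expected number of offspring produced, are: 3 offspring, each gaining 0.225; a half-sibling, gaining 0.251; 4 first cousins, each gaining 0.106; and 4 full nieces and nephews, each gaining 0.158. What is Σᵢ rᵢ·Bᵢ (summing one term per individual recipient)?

r to an offspring = 0.5 (one parent–offspring link: r = (1/2)^1 = 1/2).
r to a half-sibling = 0.25 (half-sibs share one parent — one path of length 2: r = (1/2)^2 = 1/4).
r to a first cousin = 1/8 (first cousins share one grandparent pair — two paths of length 4: r = 2·(1/2)^4 = 1/8).
r to a full niece or nephew = 0.25 (full aunt/uncle↔niece/nephew: two paths of length 3 through the shared grandparent pair: r = 2·(1/2)^3 = 1/4).
Summing one r·B term per recipient: 3·0.5·0.225 + 1·0.25·0.251 + 4·0.125·0.106 + 4·0.25·0.158 = 0.61125.

0.61125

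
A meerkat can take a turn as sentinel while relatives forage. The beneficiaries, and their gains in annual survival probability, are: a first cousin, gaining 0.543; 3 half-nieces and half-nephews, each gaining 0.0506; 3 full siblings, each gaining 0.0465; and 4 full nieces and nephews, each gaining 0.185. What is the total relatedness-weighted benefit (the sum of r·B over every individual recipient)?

0.3416

r to a first cousin = 1/8 (first cousins share one grandparent pair — two paths of length 4: r = 2·(1/2)^4 = 1/8).
r to a half-niece or half-nephew = 1/8 (half-aunt/uncle↔niece/nephew: one path of length 3: r = (1/2)^3 = 1/8).
r to a full sibling = 0.5 (full sibs share both parents — two paths of length 2: r = 2·(1/2)^2 = 1/2).
r to a full niece or nephew = 1/4 (full aunt/uncle↔niece/nephew: two paths of length 3 through the shared grandparent pair: r = 2·(1/2)^3 = 1/4).
Summing one r·B term per recipient: 1·0.125·0.543 + 3·0.125·0.0506 + 3·0.5·0.0465 + 4·0.25·0.185 = 0.3416.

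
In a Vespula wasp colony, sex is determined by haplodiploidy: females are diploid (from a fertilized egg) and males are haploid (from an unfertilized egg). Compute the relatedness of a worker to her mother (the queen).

0.5

One meiotic link between diploid queen and diploid daughter: r = 1/2.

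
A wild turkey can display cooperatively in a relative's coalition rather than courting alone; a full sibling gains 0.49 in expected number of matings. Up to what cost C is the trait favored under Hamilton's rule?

0.245

r to a full sibling = 1/2 (full sibs share both parents — two paths of length 2: r = 2·(1/2)^2 = 1/2).
Hamilton's rule: n·r·B > C, so the trait is favored while C < n·r·B = 1·0.5·0.49 = 0.245.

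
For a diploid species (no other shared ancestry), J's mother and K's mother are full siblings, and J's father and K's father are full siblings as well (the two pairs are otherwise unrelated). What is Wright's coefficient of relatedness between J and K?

0.25

Wright's path rule: contributions from independent ancestry routes add.
J and K are related in two ways: first cousins through their mothers (r = 1/8) and first cousins through their fathers (r = 1/8) — i.e. double first cousins.
r = 1/8 + 1/8 = 0.25.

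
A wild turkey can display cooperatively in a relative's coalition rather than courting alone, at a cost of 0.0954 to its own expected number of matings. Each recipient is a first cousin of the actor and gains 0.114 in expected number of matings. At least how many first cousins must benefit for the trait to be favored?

7

r to a first cousin = 0.125 (first cousins share one grandparent pair — two paths of length 4: r = 2·(1/2)^4 = 1/8).
Hamilton's rule: n·r·B > C  ⇒  n > C/(r·B) = 0.0954/(0.125·0.114) = 6.695.
The smallest integer exceeding 6.695 is 7.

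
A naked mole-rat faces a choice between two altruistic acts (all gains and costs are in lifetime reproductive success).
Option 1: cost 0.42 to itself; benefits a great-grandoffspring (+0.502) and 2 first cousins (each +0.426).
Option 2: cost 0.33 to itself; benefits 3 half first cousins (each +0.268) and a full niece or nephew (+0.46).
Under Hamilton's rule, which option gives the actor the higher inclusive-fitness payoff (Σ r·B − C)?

Option 1: r to a great-grandoffspring = 0.125.
Option 1: r to a first cousin = 0.125.
Option 1: Σ r·B − C = (1·0.125·0.502 + 2·0.125·0.426) − 0.42 = -0.25075.
Option 2: r to a half first cousin = 0.0625.
Option 2: r to a full niece or nephew = 0.25.
Option 2: Σ r·B − C = (3·0.0625·0.268 + 1·0.25·0.46) − 0.33 = -0.16475.
Option 2 has the higher net inclusive-fitness payoff.

Option 2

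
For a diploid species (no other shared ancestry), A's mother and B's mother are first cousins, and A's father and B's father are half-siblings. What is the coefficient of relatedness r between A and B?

0.09375

Wright's path rule: contributions from independent ancestry routes add.
A and B are related in two ways: second cousins through their mothers (r = 1/32) and half first cousins through their fathers (r = 1/16).
r = 1/32 + 1/16 = 0.09375.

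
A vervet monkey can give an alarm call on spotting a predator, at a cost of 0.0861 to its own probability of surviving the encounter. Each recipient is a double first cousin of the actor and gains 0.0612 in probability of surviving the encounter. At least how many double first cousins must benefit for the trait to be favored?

6

r to a double first cousin = 1/4 (double first cousins share both grandparent pairs — four paths of length 4: r = 4·(1/2)^4 = 1/4).
Hamilton's rule: n·r·B > C  ⇒  n > C/(r·B) = 0.0861/(0.25·0.0612) = 5.627.
The smallest integer exceeding 5.627 is 6.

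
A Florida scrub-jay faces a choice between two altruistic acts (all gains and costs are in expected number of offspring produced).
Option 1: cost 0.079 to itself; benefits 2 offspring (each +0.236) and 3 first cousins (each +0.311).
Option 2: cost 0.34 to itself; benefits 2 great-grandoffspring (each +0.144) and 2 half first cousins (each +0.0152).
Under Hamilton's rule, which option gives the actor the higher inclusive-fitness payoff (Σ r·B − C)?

Option 1: r to an offspring = 0.5.
Option 1: r to a first cousin = 0.125.
Option 1: Σ r·B − C = (2·0.5·0.236 + 3·0.125·0.311) − 0.079 = 0.273625.
Option 2: r to a great-grandoffspring = 0.125.
Option 2: r to a half first cousin = 0.0625.
Option 2: Σ r·B − C = (2·0.125·0.144 + 2·0.0625·0.0152) − 0.34 = -0.3021.
Option 1 has the higher net inclusive-fitness payoff.

Option 1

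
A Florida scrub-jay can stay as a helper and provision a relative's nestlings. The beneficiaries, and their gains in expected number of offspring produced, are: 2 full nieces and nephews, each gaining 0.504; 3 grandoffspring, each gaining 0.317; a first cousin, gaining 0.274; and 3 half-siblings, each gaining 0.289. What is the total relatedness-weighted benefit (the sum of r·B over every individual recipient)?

r to a full niece or nephew = 0.25 (full aunt/uncle↔niece/nephew: two paths of length 3 through the shared grandparent pair: r = 2·(1/2)^3 = 1/4).
r to a grandoffspring = 1/4 (two parent–offspring links: r = (1/2)^2 = 1/4).
r to a first cousin = 1/8 (first cousins share one grandparent pair — two paths of length 4: r = 2·(1/2)^4 = 1/8).
r to a half-sibling = 1/4 (half-sibs share one parent — one path of length 2: r = (1/2)^2 = 1/4).
Summing one r·B term per recipient: 2·0.25·0.504 + 3·0.25·0.317 + 1·0.125·0.274 + 3·0.25·0.289 = 0.74075.

0.74075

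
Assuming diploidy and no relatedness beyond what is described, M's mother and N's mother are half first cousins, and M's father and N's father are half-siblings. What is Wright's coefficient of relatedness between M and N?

With two independent routes of shared ancestry, r is the sum of the two contributions.
M and N are related in two ways: half second cousins through their mothers (r = 1/64) and half first cousins through their fathers (r = 1/16).
r = 1/64 + 1/16 = 0.078125.

0.078125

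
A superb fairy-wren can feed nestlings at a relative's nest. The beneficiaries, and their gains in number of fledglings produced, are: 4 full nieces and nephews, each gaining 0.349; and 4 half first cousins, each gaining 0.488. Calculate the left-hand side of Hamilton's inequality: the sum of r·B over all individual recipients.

0.471

r to a full niece or nephew = 0.25 (full aunt/uncle↔niece/nephew: two paths of length 3 through the shared grandparent pair: r = 2·(1/2)^3 = 1/4).
r to a half first cousin = 0.0625 (half first cousins share one grandparent — one path of length 4: r = (1/2)^4 = 1/16).
Summing one r·B term per recipient: 4·0.25·0.349 + 4·0.0625·0.488 = 0.471.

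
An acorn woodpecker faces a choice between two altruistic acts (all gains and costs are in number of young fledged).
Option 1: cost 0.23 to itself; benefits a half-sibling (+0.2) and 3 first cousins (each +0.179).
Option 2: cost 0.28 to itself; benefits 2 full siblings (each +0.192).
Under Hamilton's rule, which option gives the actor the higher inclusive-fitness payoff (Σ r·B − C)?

Option 1: r to a half-sibling = 0.25.
Option 1: r to a first cousin = 0.125.
Option 1: Σ r·B − C = (1·0.25·0.2 + 3·0.125·0.179) − 0.23 = -0.112875.
Option 2: r to a full sibling = 0.5.
Option 2: Σ r·B − C = (2·0.5·0.192) − 0.28 = -0.088.
Option 2 has the higher net inclusive-fitness payoff.

Option 2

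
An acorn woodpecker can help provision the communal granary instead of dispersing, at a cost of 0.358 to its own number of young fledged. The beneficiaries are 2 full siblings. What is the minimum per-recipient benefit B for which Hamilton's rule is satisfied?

r to a full sibling = 1/2 (full sibs share both parents — two paths of length 2: r = 2·(1/2)^2 = 1/2).
Hamilton's rule with n recipients of equal r: n·r·B > C, so B > C/(n·r) = 0.358/(2·0.5) = 0.358.

0.358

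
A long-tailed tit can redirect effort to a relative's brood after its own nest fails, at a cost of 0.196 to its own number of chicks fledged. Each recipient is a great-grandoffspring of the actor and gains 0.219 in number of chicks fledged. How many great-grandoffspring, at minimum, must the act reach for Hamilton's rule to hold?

r to a great-grandoffspring = 0.125 (three parent–offspring links: r = (1/2)^3 = 1/8).
Hamilton's rule: n·r·B > C  ⇒  n > C/(r·B) = 0.196/(0.125·0.219) = 7.16.
The smallest integer exceeding 7.16 is 8.

8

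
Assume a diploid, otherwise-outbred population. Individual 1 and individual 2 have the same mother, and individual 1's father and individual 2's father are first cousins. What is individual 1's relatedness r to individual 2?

Independent pedigree routes through distinct common ancestors add.
Individual 1 and individual 2 are related in two ways: half-sibs through their shared mother (r = 1/4) and second cousins through their fathers (r = 1/32).
r = 1/4 + 1/32 = 0.28125.

0.28125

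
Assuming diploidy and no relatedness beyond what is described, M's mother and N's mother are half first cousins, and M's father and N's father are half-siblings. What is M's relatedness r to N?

0.078125

Wright's path rule: contributions from independent ancestry routes add.
M and N are related in two ways: half second cousins through their mothers (r = 1/64) and half first cousins through their fathers (r = 1/16).
r = 1/64 + 1/16 = 5/64 = 0.078125.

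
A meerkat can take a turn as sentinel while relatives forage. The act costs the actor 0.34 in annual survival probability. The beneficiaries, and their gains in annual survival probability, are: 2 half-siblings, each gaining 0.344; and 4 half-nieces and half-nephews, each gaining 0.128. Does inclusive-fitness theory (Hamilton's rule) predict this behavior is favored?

No

Hamilton's rule: the trait is favored when the sum of r·B over every recipient exceeds the actor's cost C.
r to a half-sibling = 0.25 (half-sibs share one parent — one path of length 2: r = (1/2)^2 = 1/4).
r to a half-niece or half-nephew = 0.125 (half-aunt/uncle↔niece/nephew: one path of length 3: r = (1/2)^3 = 1/8).
Summing one r·B term per recipient: 2·0.25·0.344 + 4·0.125·0.128 = 0.236.
0.236 < 0.34: the indirect benefit is less than the cost.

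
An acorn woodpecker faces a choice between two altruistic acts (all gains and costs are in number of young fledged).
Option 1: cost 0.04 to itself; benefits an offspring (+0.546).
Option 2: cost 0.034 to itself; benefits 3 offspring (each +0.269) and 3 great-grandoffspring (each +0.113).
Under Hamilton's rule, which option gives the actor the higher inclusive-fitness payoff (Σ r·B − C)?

Option 2

Option 1: r to an offspring = 0.5.
Option 1: Σ r·B − C = (1·0.5·0.546) − 0.04 = 0.233.
Option 2: r to an offspring = 0.5.
Option 2: r to a great-grandoffspring = 0.125.
Option 2: Σ r·B − C = (3·0.5·0.269 + 3·0.125·0.113) − 0.034 = 0.411875.
Option 2 has the higher net inclusive-fitness payoff.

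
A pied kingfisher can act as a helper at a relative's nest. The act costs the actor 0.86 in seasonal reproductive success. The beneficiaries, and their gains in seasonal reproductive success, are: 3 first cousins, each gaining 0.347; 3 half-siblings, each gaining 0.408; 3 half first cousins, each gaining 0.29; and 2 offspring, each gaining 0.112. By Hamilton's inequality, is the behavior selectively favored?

Hamilton's rule: the trait is favored when the sum of r·B over every recipient exceeds the actor's cost C.
r to a first cousin = 1/8 (first cousins share one grandparent pair — two paths of length 4: r = 2·(1/2)^4 = 1/8).
r to a half-sibling = 0.25 (half-sibs share one parent — one path of length 2: r = (1/2)^2 = 1/4).
r to a half first cousin = 0.0625 (half first cousins share one grandparent — one path of length 4: r = (1/2)^4 = 1/16).
r to an offspring = 0.5 (one parent–offspring link: r = (1/2)^1 = 1/2).
Summing one r·B term per recipient: 3·0.125·0.347 + 3·0.25·0.408 + 3·0.0625·0.29 + 2·0.5·0.112 = 0.6025.
0.6025 < 0.86: the indirect benefit is less than the cost.

No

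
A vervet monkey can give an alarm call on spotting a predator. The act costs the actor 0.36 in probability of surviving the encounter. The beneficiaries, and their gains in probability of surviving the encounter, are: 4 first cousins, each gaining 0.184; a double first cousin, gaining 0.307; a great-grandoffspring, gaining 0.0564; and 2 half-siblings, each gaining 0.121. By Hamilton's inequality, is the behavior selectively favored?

No

Hamilton's rule: the trait is favored when the sum of r·B over every recipient exceeds the actor's cost C.
r to a first cousin = 1/8 (first cousins share one grandparent pair — two paths of length 4: r = 2·(1/2)^4 = 1/8).
r to a double first cousin = 0.25 (double first cousins share both grandparent pairs — four paths of length 4: r = 4·(1/2)^4 = 1/4).
r to a great-grandoffspring = 0.125 (three parent–offspring links: r = (1/2)^3 = 1/8).
r to a half-sibling = 0.25 (half-sibs share one parent — one path of length 2: r = (1/2)^2 = 1/4).
Summing one r·B term per recipient: 4·0.125·0.184 + 1·0.25·0.307 + 1·0.125·0.0564 + 2·0.25·0.121 = 0.2363.
0.2363 < 0.36: the indirect benefit is less than the cost.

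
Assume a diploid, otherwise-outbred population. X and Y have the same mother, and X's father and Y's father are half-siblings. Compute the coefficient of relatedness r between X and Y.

0.3125

Independent pedigree routes through distinct common ancestors add.
X and Y are related in two ways: half-sibs through their shared mother (r = 1/4) and half first cousins through their fathers (r = 1/16).
r = 1/4 + 1/16 = 0.3125.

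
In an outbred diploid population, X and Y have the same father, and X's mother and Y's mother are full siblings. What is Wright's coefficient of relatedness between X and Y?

Wright's path rule: contributions from independent ancestry routes add.
X and Y are related in two ways: half-sibs through their shared father (r = 1/4) and first cousins through their mothers (r = 1/8).
r = 1/4 + 1/8 = 0.375.

0.375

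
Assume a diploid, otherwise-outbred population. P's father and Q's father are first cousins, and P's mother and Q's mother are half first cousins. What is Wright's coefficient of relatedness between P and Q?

With two independent routes of shared ancestry, r is the sum of the two contributions.
P and Q are related in two ways: second cousins through their fathers (r = 1/32) and half second cousins through their mothers (r = 1/64).
r = 1/32 + 1/64 = 0.046875.

0.046875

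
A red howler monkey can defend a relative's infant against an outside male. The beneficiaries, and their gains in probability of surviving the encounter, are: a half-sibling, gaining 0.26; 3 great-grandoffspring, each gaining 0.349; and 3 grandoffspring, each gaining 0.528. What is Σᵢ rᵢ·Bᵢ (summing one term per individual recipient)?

0.591875

r to a half-sibling = 0.25 (half-sibs share one parent — one path of length 2: r = (1/2)^2 = 1/4).
r to a great-grandoffspring = 1/8 (three parent–offspring links: r = (1/2)^3 = 1/8).
r to a grandoffspring = 0.25 (two parent–offspring links: r = (1/2)^2 = 1/4).
Summing one r·B term per recipient: 1·0.25·0.26 + 3·0.125·0.349 + 3·0.25·0.528 = 0.591875.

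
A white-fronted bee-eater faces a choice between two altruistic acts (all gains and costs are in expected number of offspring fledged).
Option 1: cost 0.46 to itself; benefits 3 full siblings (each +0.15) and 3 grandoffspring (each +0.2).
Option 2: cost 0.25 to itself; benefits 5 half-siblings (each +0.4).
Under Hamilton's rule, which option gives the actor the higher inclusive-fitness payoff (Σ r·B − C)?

Option 1: r to a full sibling = 0.5.
Option 1: r to a grandoffspring = 0.25.
Option 1: Σ r·B − C = (3·0.5·0.15 + 3·0.25·0.2) − 0.46 = -0.085.
Option 2: r to a half-sibling = 0.25.
Option 2: Σ r·B − C = (5·0.25·0.4) − 0.25 = 0.25.
Option 2 has the higher net inclusive-fitness payoff.

Option 2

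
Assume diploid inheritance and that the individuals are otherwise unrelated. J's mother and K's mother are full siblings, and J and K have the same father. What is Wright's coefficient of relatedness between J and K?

0.375

Relatedness sums over independent paths through distinct common ancestors.
J and K are related in two ways: first cousins through their mothers (r = 1/8) and half-sibs through their shared father (r = 1/4).
r = 1/8 + 1/4 = 0.375.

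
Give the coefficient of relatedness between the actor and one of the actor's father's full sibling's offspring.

0.125

Each parent–offspring link contributes a factor of 1/2, and independent paths through distinct common ancestors add.
First cousins share one grandparent pair — two paths of length 4: r = 2·(1/2)^4 = 1/8.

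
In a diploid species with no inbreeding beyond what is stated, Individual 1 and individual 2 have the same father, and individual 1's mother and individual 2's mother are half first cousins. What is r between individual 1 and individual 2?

0.265625

Relatedness sums over independent paths through distinct common ancestors.
Individual 1 and individual 2 are related in two ways: half-sibs through their shared father (r = 1/4) and half second cousins through their mothers (r = 1/64).
r = 1/4 + 1/64 = 17/64 = 0.265625.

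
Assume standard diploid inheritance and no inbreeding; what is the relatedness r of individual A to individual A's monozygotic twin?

Each parent–offspring link contributes a factor of 1/2, and independent paths through distinct common ancestors add.
Monozygotic twins share every allele identical by descent: r = 1.

1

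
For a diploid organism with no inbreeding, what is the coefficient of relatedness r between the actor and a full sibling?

0.5

Full sibs share both parents — two paths of length 2: r = 2·(1/2)^2 = 1/2.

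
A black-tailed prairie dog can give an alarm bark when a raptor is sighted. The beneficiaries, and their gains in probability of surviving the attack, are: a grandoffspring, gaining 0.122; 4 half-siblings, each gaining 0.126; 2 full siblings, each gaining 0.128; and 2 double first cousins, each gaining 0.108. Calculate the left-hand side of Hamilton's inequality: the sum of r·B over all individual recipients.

r to a grandoffspring = 0.25 (two parent–offspring links: r = (1/2)^2 = 1/4).
r to a half-sibling = 1/4 (half-sibs share one parent — one path of length 2: r = (1/2)^2 = 1/4).
r to a full sibling = 0.5 (full sibs share both parents — two paths of length 2: r = 2·(1/2)^2 = 1/2).
r to a double first cousin = 0.25 (double first cousins share both grandparent pairs — four paths of length 4: r = 4·(1/2)^4 = 1/4).
Summing one r·B term per recipient: 1·0.25·0.122 + 4·0.25·0.126 + 2·0.5·0.128 + 2·0.25·0.108 = 0.3385.

0.3385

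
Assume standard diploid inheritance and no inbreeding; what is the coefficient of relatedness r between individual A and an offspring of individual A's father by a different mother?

0.25

Each parent–offspring link contributes a factor of 1/2, and independent paths through distinct common ancestors add.
Half-sibs share one parent — one path of length 2: r = (1/2)^2 = 1/4.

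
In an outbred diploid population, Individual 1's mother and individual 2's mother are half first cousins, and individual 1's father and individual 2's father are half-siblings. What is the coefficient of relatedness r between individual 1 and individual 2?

0.078125

Relatedness sums over independent paths through distinct common ancestors.
Individual 1 and individual 2 are related in two ways: half second cousins through their mothers (r = 1/64) and half first cousins through their fathers (r = 1/16).
r = 1/64 + 1/16 = 0.078125.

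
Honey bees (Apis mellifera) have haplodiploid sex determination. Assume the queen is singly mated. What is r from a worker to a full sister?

Haplodiploid full sisters inherit their father's entire haploid genome identically (contributing 1/2) and on average half of their mother's contribution (1/2 · 1/2 = 1/4); r = 1/2 + 1/4 = 3/4.

0.75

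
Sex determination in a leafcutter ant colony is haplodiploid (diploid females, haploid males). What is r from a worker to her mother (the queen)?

0.5

One meiotic link between diploid queen and diploid daughter: r = 1/2.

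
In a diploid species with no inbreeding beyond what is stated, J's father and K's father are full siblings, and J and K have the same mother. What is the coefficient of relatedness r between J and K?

Wright's path rule: contributions from independent ancestry routes add.
J and K are related in two ways: first cousins through their fathers (r = 1/8) and half-sibs through their shared mother (r = 1/4).
r = 1/8 + 1/4 = 0.375.

0.375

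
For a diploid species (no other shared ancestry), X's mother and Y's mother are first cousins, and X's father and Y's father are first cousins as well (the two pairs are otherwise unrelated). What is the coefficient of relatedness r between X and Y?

Wright's path rule: contributions from independent ancestry routes add.
X and Y are related in two ways: second cousins through their mothers (r = 1/32) and second cousins through their fathers (r = 1/32).
r = 1/32 + 1/32 = 1/16 = 0.0625.

0.0625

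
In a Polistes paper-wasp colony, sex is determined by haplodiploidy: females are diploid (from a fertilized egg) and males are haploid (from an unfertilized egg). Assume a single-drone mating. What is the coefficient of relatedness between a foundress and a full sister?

Haplodiploid full sisters inherit their father's entire haploid genome identically (contributing 1/2) and on average half of their mother's contribution (1/2 · 1/2 = 1/4); r = 1/2 + 1/4 = 3/4.

0.75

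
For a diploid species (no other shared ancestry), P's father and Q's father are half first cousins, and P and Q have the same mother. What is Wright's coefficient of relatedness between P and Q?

0.265625

Wright's path rule: contributions from independent ancestry routes add.
P and Q are related in two ways: half second cousins through their fathers (r = 1/64) and half-sibs through their shared mother (r = 1/4).
r = 1/64 + 1/4 = 0.265625.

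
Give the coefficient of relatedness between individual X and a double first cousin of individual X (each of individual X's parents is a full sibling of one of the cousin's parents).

Each parent–offspring link contributes a factor of 1/2, and independent paths through distinct common ancestors add.
Double first cousins share both grandparent pairs — four paths of length 4: r = 4·(1/2)^4 = 1/4.

0.25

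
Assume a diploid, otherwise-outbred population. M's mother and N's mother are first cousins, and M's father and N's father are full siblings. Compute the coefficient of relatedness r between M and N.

Independent pedigree routes through distinct common ancestors add.
M and N are related in two ways: second cousins through their mothers (r = 1/32) and first cousins through their fathers (r = 1/8).
r = 1/32 + 1/8 = 0.15625.

0.15625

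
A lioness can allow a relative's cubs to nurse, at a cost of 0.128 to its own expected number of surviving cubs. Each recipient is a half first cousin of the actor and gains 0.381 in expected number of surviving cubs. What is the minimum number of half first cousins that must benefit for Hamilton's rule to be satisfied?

6

r to a half first cousin = 0.0625 (half first cousins share one grandparent — one path of length 4: r = (1/2)^4 = 1/16).
Hamilton's rule: n·r·B > C  ⇒  n > C/(r·B) = 0.128/(0.0625·0.381) = 5.375.
The smallest integer exceeding 5.375 is 6.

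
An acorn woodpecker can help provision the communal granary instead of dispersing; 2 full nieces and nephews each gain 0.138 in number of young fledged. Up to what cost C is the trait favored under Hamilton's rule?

r to a full niece or nephew = 1/4 (full aunt/uncle↔niece/nephew: two paths of length 3 through the shared grandparent pair: r = 2·(1/2)^3 = 1/4).
Hamilton's rule: n·r·B > C, so the trait is favored while C < n·r·B = 2·0.25·0.138 = 0.069.

0.069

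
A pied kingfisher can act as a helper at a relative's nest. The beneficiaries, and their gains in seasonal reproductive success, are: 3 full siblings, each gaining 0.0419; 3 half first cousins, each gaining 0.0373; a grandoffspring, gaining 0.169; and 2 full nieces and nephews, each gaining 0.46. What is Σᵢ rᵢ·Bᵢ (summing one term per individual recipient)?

0.34209375

r to a full sibling = 1/2 (full sibs share both parents — two paths of length 2: r = 2·(1/2)^2 = 1/2).
r to a half first cousin = 1/16 (half first cousins share one grandparent — one path of length 4: r = (1/2)^4 = 1/16).
r to a grandoffspring = 1/4 (two parent–offspring links: r = (1/2)^2 = 1/4).
r to a full niece or nephew = 1/4 (full aunt/uncle↔niece/nephew: two paths of length 3 through the shared grandparent pair: r = 2·(1/2)^3 = 1/4).
Summing one r·B term per recipient: 3·0.5·0.0419 + 3·0.0625·0.0373 + 1·0.25·0.169 + 2·0.25·0.46 = 0.34209375.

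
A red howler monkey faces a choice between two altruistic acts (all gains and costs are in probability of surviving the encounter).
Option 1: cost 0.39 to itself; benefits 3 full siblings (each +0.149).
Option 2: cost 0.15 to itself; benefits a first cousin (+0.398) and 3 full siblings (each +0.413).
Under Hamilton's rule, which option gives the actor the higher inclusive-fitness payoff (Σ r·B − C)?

Option 1: r to a full sibling = 0.5.
Option 1: Σ r·B − C = (3·0.5·0.149) − 0.39 = -0.1665.
Option 2: r to a first cousin = 0.125.
Option 2: r to a full sibling = 0.5.
Option 2: Σ r·B − C = (1·0.125·0.398 + 3·0.5·0.413) − 0.15 = 0.51925.
Option 2 has the higher net inclusive-fitness payoff.

Option 2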